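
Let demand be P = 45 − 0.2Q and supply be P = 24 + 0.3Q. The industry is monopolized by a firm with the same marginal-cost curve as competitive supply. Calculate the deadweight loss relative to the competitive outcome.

Competitive equilibrium: 45 − 0.2Q = 24 + 0.3Q → Q* = 42, P* = 36.6.
Marginal revenue: MR = 45 − 0.4Q. Set MR = MC: 45 − 0.4Q = 24 + 0.3Q → Q_m = 30.
Price P_m = 45 − 0.2·30 = 39; MC(Q_m) = 24 + 0.3·30 = 33.
Competitive Q* = 42, so ΔQ = 12; wedge = 39 − 33 = 6.
Deadweight loss = ½ × 12 × 6 = 36.

36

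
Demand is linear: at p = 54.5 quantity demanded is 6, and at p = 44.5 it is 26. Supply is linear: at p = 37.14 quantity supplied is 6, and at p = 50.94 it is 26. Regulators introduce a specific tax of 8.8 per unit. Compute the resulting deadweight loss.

32.54

Demand slope = (44.5 − 54.5)/(26 − 6) = −0.5, so p = 57.5 − 0.5q.
Supply slope = (50.94 − 37.14)/(26 − 6) = 0.69, so p = 33 + 0.69q.
Competitive equilibrium: 57.5 − 0.5q = 33 + 0.69q → q* = 20.5882, p* = 47.2059.
With the tax, the buyer price exceeds the seller price by 8.8: (57.5 − 0.5q) − (33 + 0.69q) = 8.8 → q' = 13.1933.
Δq = 20.5882 − 13.1933 = 7.3949; the wedge equals the tax, 8.8.
Deadweight loss = ½ × 7.3949 × 8.8 = 32.54.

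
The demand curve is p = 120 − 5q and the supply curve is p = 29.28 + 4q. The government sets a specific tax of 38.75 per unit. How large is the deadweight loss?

83.42

Competitive equilibrium: 120 − 5q = 29.28 + 4q → q* = 10.08, p* = 69.6.
With the tax, the buyer price exceeds the seller price by 38.75: (120 − 5q) − (29.28 + 4q) = 38.75 → q' = 5.7744.
Δq = 10.08 − 5.7744 = 4.3056; the wedge equals the tax, 38.75.
Welfare loss = ½ × 4.3056 × 38.75 = 83.42.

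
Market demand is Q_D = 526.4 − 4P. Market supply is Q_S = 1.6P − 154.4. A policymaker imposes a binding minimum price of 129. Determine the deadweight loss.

386.29

In inverse form: demand P = 131.6 − 0.25Q, supply P = 96.5 + 0.625Q.
Competitive equilibrium: 131.6 − 0.25Q = 96.5 + 0.625Q → Q* = 40.1143, P* = 121.5714.
At the floor P = 129, quantity demanded = (131.6 − 129)/0.25 = 10.4.
Sellers' marginal cost at Q' = 10.4: 96.5 + 0.625·10.4 = 103.
ΔQ = 40.1143 − 10.4 = 29.7143; wedge = 129 − 103 = 26.
The triangle = ½ × 29.7143 × 26 = 386.29.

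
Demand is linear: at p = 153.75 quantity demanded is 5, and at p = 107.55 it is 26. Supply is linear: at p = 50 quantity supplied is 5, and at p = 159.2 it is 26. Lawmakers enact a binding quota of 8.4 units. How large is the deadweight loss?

Demand slope = (107.55 − 153.75)/(26 − 5) = −2.2, so p = 164.75 − 2.2q.
Supply slope = (159.2 − 50)/(26 − 5) = 5.2, so p = 24 + 5.2q.
Competitive equilibrium: 164.75 − 2.2q = 24 + 5.2q → q* = 19.0203, p* = 122.9054.
At q = 8.4: demand price = 164.75 − 2.2·8.4 = 146.27; supply price = 24 + 5.2·8.4 = 67.68.
Δq = 19.0203 − 8.4 = 10.6203; wedge = 146.27 − 67.68 = 78.59.
Welfare loss = ½ × 10.6203 × 78.59 = 417.32.

417.32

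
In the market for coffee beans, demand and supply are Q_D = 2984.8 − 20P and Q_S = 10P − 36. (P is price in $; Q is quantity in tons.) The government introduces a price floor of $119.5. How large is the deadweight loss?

$10610.72

In inverse form: demand P = 149.24 − 0.05Q, supply P = 3.6 + 0.1Q.
Competitive equilibrium: 149.24 − 0.05Q = 3.6 + 0.1Q → Q* = 970.9333, P* = 100.6933.
At the floor P = 119.5, quantity demanded = (149.24 − 119.5)/0.05 = 594.8.
Sellers' marginal cost at Q' = 594.8: 3.6 + 0.1·594.8 = 63.08.
ΔQ = 970.9333 − 594.8 = 376.1333; wedge = 119.5 − 63.08 = 56.42.
The triangle = ½ × 376.1333 × 56.42 = $10610.72.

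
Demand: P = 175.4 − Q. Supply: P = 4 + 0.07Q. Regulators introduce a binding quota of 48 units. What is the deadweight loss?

Competitive equilibrium: 175.4 − Q = 4 + 0.07Q → Q* = 160.1869, P* = 15.2131.
At Q = 48: demand price = 175.4 − 1·48 = 127.4; supply price = 4 + 0.07·48 = 7.36.
ΔQ = 160.1869 − 48 = 112.1869; wedge = 127.4 − 7.36 = 120.04.
DWL = ½ × 112.1869 × 120.04 = 6733.46.

6733.46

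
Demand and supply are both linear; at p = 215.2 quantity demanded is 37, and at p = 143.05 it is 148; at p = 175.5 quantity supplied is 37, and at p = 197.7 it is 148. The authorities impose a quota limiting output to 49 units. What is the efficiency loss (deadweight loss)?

Demand slope = (143.05 − 215.2)/(148 − 37) = −0.65, so p = 239.25 − 0.65q.
Supply slope = (197.7 − 175.5)/(148 − 37) = 0.2, so p = 168.1 + 0.2q.
Competitive equilibrium: 239.25 − 0.65q = 168.1 + 0.2q → q* = 83.7059, p* = 184.8412.
At q = 49: demand price = 239.25 − 0.65·49 = 207.4; supply price = 168.1 + 0.2·49 = 177.9.
Δq = 83.7059 − 49 = 34.7059; wedge = 207.4 − 177.9 = 29.5.
Deadweight loss = ½ × 34.7059 × 29.5 = 511.91.

511.91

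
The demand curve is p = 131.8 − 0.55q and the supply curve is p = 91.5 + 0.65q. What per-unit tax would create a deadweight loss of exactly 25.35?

Competitive equilibrium: 131.8 − 0.55q = 91.5 + 0.65q → q* = 33.5833, p* = 113.3292.
A tax t gives Δq = t/1.2 and wedge t, so DWL = t²/2.4.
t²/2.4 = 25.35 → t² = 60.84 → t = 7.8.

7.8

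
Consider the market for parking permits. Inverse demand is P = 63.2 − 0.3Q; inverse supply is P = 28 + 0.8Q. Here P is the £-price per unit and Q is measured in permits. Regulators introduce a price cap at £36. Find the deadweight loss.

Competitive equilibrium: 63.2 − 0.3Q = 28 + 0.8Q → Q* = 32, P* = 53.6.
At the ceiling P = 36, quantity supplied = (36 − 28)/0.8 = 10.
Willingness to pay at Q' = 10: 63.2 − 0.3·10 = 60.2.
ΔQ = 32 − 10 = 22; wedge = 60.2 − 36 = 24.2.
The triangle = ½ × 22 × 24.2 = £266.20.

£266.20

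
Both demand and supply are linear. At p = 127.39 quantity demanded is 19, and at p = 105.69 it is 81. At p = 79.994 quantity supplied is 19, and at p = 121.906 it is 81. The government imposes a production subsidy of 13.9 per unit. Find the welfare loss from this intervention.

94.16

Demand slope = (105.69 − 127.39)/(81 − 19) = −0.35, so p = 134.04 − 0.35q.
Supply slope = (121.906 − 79.994)/(81 − 19) = 0.676, so p = 67.15 + 0.676q.
Competitive equilibrium: 134.04 − 0.35q = 67.15 + 0.676q → q* = 65.1949, p* = 111.2218.
The subsidy lowers effective supply by 13.9: p = 53.25 + 0.676q.
New quantity: 134.04 − 0.35q = 53.25 + 0.676q → q' = 78.7427.
Overproduction Δq = 78.7427 − 65.1949 = 13.5478; wedge = subsidy = 13.9.
The triangle = ½ × 13.5478 × 13.9 = 94.16.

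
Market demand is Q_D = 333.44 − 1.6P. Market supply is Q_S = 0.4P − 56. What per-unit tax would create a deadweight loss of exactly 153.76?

31

In inverse form: demand P = 208.4 − 0.625Q, supply P = 140 + 2.5Q.
Competitive equilibrium: 208.4 − 0.625Q = 140 + 2.5Q → Q* = 21.888, P* = 194.72.
A tax t gives ΔQ = t/3.125 and wedge t, so DWL = t²/6.25.
t²/6.25 = 153.76 → t² = 961 → t = 31.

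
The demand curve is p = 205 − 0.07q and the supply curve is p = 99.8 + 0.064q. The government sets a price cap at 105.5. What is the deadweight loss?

32457

Competitive equilibrium: 205 − 0.07q = 99.8 + 0.064q → q* = 785.07463, p* = 150.04478.
At the ceiling p = 105.5, quantity supplied = (105.5 − 99.8)/0.064 = 89.0625.
Willingness to pay at q' = 89.0625: 205 − 0.07·89.0625 = 198.76563.
Δq = 785.07463 − 89.0625 = 696.01213; wedge = 198.76563 − 105.5 = 93.26563.
The triangle = ½ × 696.01213 × 93.26563 = 32457.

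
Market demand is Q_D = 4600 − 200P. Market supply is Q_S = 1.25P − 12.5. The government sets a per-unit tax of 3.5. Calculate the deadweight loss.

7.61

In inverse form: demand P = 23 − 0.005Q, supply P = 10 + 0.8Q.
Competitive equilibrium: 23 − 0.005Q = 10 + 0.8Q → Q* = 16.1491, P* = 22.9193.
With the tax, the buyer price exceeds the seller price by 3.5: (23 − 0.005Q) − (10 + 0.8Q) = 3.5 → Q' = 11.8012.
ΔQ = 16.1491 − 11.8012 = 4.3479; the wedge equals the tax, 3.5.
The triangle = ½ × 4.3479 × 3.5 = 7.61.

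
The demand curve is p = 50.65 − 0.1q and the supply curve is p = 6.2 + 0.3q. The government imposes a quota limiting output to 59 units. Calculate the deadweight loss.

543.40

Competitive equilibrium: 50.65 − 0.1q = 6.2 + 0.3q → q* = 111.125, p* = 39.5375.
At q = 59: demand price = 50.65 − 0.1·59 = 44.75; supply price = 6.2 + 0.3·59 = 23.9.
Δq = 111.125 − 59 = 52.125; wedge = 44.75 − 23.9 = 20.85.
Welfare loss = ½ × 52.125 × 20.85 = 543.40.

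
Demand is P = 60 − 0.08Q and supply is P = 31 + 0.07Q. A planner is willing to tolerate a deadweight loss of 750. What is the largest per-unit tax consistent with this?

15

Competitive equilibrium: 60 − 0.08Q = 31 + 0.07Q → Q* = 193.3333, P* = 44.5333.
A tax t gives ΔQ = t/0.15 and wedge t, so DWL = t²/0.3.
t²/0.3 = 750 → t² = 225 → t = 15.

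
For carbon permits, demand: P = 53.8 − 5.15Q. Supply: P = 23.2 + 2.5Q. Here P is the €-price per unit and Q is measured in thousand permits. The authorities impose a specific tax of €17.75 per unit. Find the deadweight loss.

€20.59 thousand

Competitive equilibrium: 53.8 − 5.15Q = 23.2 + 2.5Q → Q* = 4, P* = 33.2.
With the tax, the buyer price exceeds the seller price by 17.75: (53.8 − 5.15Q) − (23.2 + 2.5Q) = 17.75 → Q' = 1.6797.
ΔQ = 4 − 1.6797 = 2.3203; the wedge equals the tax, 17.75.
Welfare loss = ½ × 2.3203 × 17.75 = €20.59 thousand.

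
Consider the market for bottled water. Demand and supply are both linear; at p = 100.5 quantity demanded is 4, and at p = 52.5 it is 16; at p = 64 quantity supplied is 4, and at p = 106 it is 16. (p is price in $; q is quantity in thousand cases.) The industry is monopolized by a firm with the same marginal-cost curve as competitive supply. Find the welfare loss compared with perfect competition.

Demand slope = (52.5 − 100.5)/(16 − 4) = −4, so p = 116.5 − 4q.
Supply slope = (106 − 64)/(16 − 4) = 3.5, so p = 50 + 3.5q.
Competitive equilibrium: 116.5 − 4q = 50 + 3.5q → q* = 8.8667, p* = 81.0333.
Marginal revenue: MR = 116.5 − 8q. Set MR = MC: 116.5 − 8q = 50 + 3.5q → q_m = 5.7826.
Price p_m = 116.5 − 4·5.7826 = 93.3696; MC(q_m) = 50 + 3.5·5.7826 = 70.2391.
Competitive q* = 8.8667, so Δq = 3.0841; wedge = 93.3696 − 70.2391 = 23.1305.
Deadweight loss = ½ × 3.0841 × 23.1305 = $35.67 thousand.

$35.67 thousand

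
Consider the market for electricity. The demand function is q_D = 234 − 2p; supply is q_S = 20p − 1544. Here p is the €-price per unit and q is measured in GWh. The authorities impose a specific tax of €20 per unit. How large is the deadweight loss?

€363.64

In inverse form: demand p = 117 − 0.5q, supply p = 77.2 + 0.05q.
Competitive equilibrium: 117 − 0.5q = 77.2 + 0.05q → q* = 72.3636, p* = 80.8182.
With the tax, the buyer price exceeds the seller price by 20: (117 − 0.5q) − (77.2 + 0.05q) = 20 → q' = 36.
Δq = 72.3636 − 36 = 36.3636; the wedge equals the tax, 20.
Welfare loss = ½ × 36.3636 × 20 = €363.64.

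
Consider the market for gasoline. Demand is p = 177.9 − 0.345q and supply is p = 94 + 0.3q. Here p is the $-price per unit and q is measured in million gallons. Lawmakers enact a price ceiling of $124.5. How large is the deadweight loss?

$260.31 million

Competitive equilibrium: 177.9 − 0.345q = 94 + 0.3q → q* = 130.0775, p* = 133.0233.
At the ceiling p = 124.5, quantity supplied = (124.5 − 94)/0.3 = 101.6667.
Willingness to pay at q' = 101.6667: 177.9 − 0.345·101.6667 = 142.825.
Δq = 130.0775 − 101.6667 = 28.4108; wedge = 142.825 − 124.5 = 18.325.
Welfare loss = ½ × 28.4108 × 18.325 = $260.31 million.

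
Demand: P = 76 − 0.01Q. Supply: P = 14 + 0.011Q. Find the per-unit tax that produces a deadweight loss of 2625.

Competitive equilibrium: 76 − 0.01Q = 14 + 0.011Q → Q* = 2952.381, P* = 46.4762.
A tax t gives ΔQ = t/0.021 and wedge t, so DWL = t²/0.042.
t²/0.042 = 2625 → t² = 110.25 → t = 10.5.

10.5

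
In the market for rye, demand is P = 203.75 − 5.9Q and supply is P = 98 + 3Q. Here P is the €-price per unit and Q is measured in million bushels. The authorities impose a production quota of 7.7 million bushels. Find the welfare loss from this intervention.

Competitive equilibrium: 203.75 − 5.9Q = 98 + 3Q → Q* = 11.882, P* = 133.6461.
At Q = 7.7: demand price = 203.75 − 5.9·7.7 = 158.32; supply price = 98 + 3·7.7 = 121.1.
ΔQ = 11.882 − 7.7 = 4.182; wedge = 158.32 − 121.1 = 37.22.
Deadweight loss = ½ × 4.182 × 37.22 = €77.83 million.

€77.83 million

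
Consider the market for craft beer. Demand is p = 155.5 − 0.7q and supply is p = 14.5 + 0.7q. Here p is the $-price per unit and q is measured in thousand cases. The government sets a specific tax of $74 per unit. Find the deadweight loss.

$1955.71 thousand

Competitive equilibrium: 155.5 − 0.7q = 14.5 + 0.7q → q* = 100.71429, p* = 85.
With the tax, the buyer price exceeds the seller price by 74: (155.5 − 0.7q) − (14.5 + 0.7q) = 74 → q' = 47.85714.
Δq = 100.71429 − 47.85714 = 52.85715; the wedge equals the tax, 74.
The triangle = ½ × 52.85715 × 74 = $1955.71 thousand.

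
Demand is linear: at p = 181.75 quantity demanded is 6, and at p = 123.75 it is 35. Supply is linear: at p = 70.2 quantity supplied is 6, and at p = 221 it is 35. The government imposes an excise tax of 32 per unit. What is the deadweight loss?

71.11

Demand slope = (123.75 − 181.75)/(35 − 6) = −2, so p = 193.75 − 2q.
Supply slope = (221 − 70.2)/(35 − 6) = 5.2, so p = 39 + 5.2q.
Competitive equilibrium: 193.75 − 2q = 39 + 5.2q → q* = 21.4931, p* = 150.7639.
With the tax, the buyer price exceeds the seller price by 32: (193.75 − 2q) − (39 + 5.2q) = 32 → q' = 17.0486.
Δq = 21.4931 − 17.0486 = 4.4445; the wedge equals the tax, 32.
DWL = ½ × 4.4445 × 32 = 71.11.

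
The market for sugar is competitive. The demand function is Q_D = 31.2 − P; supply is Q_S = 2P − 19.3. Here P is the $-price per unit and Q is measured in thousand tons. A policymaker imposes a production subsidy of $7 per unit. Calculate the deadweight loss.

$16.33 thousand

In inverse form: demand P = 31.2 − Q, supply P = 9.65 + 0.5Q.
Competitive equilibrium: 31.2 − Q = 9.65 + 0.5Q → Q* = 14.3667, P* = 16.8333.
The subsidy lowers effective supply by 7: P = 2.65 + 0.5Q.
New quantity: 31.2 − Q = 2.65 + 0.5Q → Q' = 19.0333.
Overproduction ΔQ = 19.0333 − 14.3667 = 4.6666; wedge = subsidy = 7.
Welfare loss = ½ × 4.6666 × 7 = $16.33 thousand.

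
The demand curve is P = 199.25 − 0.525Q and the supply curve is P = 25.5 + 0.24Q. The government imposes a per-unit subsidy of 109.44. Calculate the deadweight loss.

Competitive equilibrium: 199.25 − 0.525Q = 25.5 + 0.24Q → Q* = 227.1242, P* = 80.0098.
The subsidy lowers effective supply by 109.44: P = 0.24Q − 83.94.
New quantity: 199.25 − 0.525Q = 0.24Q − 83.94 → Q' = 370.183.
Overproduction ΔQ = 370.183 − 227.1242 = 143.0588; wedge = subsidy = 109.44.
Deadweight loss = ½ × 143.0588 × 109.44 = 7828.18.

7828.18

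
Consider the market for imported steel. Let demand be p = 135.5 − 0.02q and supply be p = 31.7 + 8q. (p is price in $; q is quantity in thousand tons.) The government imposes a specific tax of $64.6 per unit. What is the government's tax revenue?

$315.75 thousand

Competitive equilibrium: 135.5 − 0.02q = 31.7 + 8q → q* = 12.9426, p* = 135.2411.
With the tax, the buyer price exceeds the seller price by 64.6: (135.5 − 0.02q) − (31.7 + 8q) = 64.6 → q' = 4.8878.
Tax revenue = 64.6 × 4.8878 = $315.75 thousand.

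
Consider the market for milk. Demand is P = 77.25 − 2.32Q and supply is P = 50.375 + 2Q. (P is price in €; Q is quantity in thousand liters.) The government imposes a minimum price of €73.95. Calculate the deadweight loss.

€49.74 thousand

Competitive equilibrium: 77.25 − 2.32Q = 50.375 + 2Q → Q* = 6.2211, P* = 62.8171.
At the floor P = 73.95, quantity demanded = (77.25 − 73.95)/2.32 = 1.4224.
Sellers' marginal cost at Q' = 1.4224: 50.375 + 2·1.4224 = 53.2198.
ΔQ = 6.2211 − 1.4224 = 4.7987; wedge = 73.95 − 53.2198 = 20.7302.
The triangle = ½ × 4.7987 × 20.7302 = €49.74 thousand.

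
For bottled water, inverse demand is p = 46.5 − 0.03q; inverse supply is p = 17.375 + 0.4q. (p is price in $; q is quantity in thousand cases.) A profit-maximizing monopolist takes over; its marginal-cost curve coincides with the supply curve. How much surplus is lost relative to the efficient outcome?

Competitive equilibrium: 46.5 − 0.03q = 17.375 + 0.4q → q* = 67.7326, p* = 44.468.
Marginal revenue: MR = 46.5 − 0.06q. Set MR = MC: 46.5 − 0.06q = 17.375 + 0.4q → q_m = 63.3152.
Price p_m = 46.5 − 0.03·63.3152 = 44.6005; MC(q_m) = 17.375 + 0.4·63.3152 = 42.7011.
Competitive q* = 67.7326, so Δq = 4.4174; wedge = 44.6005 − 42.7011 = 1.8994.
Deadweight loss = ½ × 4.4174 × 1.8994 = $4.20 thousand.

$4.20 thousand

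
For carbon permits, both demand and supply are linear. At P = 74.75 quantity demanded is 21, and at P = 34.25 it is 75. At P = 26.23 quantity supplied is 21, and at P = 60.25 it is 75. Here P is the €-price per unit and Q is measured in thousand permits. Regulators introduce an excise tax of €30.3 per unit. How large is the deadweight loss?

Demand slope = (34.25 − 74.75)/(75 − 21) = −0.75, so P = 90.5 − 0.75Q.
Supply slope = (60.25 − 26.23)/(75 − 21) = 0.63, so P = 13 + 0.63Q.
Competitive equilibrium: 90.5 − 0.75Q = 13 + 0.63Q → Q* = 56.1594, P* = 48.3804.
With the tax, the buyer price exceeds the seller price by 30.3: (90.5 − 0.75Q) − (13 + 0.63Q) = 30.3 → Q' = 34.2029.
ΔQ = 56.1594 − 34.2029 = 21.9565; the wedge equals the tax, 30.3.
Welfare loss = ½ × 21.9565 × 30.3 = €332.64 thousand.

€332.64 thousand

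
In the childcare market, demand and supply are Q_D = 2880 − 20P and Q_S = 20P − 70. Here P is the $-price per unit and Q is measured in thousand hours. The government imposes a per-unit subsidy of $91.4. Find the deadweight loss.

In inverse form: demand P = 144 − 0.05Q, supply P = 3.5 + 0.05Q.
Competitive equilibrium: 144 − 0.05Q = 3.5 + 0.05Q → Q* = 1405, P* = 73.75.
The subsidy lowers effective supply by 91.4: P = 0.05Q − 87.9.
New quantity: 144 − 0.05Q = 0.05Q − 87.9 → Q' = 2319.
Overproduction ΔQ = 2319 − 1405 = 914; wedge = subsidy = 91.4.
Deadweight loss = ½ × 914 × 91.4 = $41769.80 thousand.

$41769.80 thousand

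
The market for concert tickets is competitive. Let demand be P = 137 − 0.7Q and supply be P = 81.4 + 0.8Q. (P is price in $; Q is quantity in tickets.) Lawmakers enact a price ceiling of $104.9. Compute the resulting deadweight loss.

$44.37

Competitive equilibrium: 137 − 0.7Q = 81.4 + 0.8Q → Q* = 37.0667, P* = 111.0533.
At the ceiling P = 104.9, quantity supplied = (104.9 − 81.4)/0.8 = 29.375.
Willingness to pay at Q' = 29.375: 137 − 0.7·29.375 = 116.4375.
ΔQ = 37.0667 − 29.375 = 7.6917; wedge = 116.4375 − 104.9 = 11.5375.
Deadweight loss = ½ × 7.6917 × 11.5375 = $44.37.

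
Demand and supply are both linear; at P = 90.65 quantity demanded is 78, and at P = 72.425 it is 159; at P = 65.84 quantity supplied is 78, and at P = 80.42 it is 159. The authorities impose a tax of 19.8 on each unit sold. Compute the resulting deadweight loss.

Demand slope = (72.425 − 90.65)/(159 − 78) = −0.225, so P = 108.2 − 0.225Q.
Supply slope = (80.42 − 65.84)/(159 − 78) = 0.18, so P = 51.8 + 0.18Q.
Competitive equilibrium: 108.2 − 0.225Q = 51.8 + 0.18Q → Q* = 139.2593, P* = 76.8667.
With the tax, the buyer price exceeds the seller price by 19.8: (108.2 − 0.225Q) − (51.8 + 0.18Q) = 19.8 → Q' = 90.3704.
ΔQ = 139.2593 − 90.3704 = 48.8889; the wedge equals the tax, 19.8.
The triangle = ½ × 48.8889 × 19.8 = 484.

484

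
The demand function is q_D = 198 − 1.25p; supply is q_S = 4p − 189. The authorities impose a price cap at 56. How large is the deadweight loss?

2635.89

In inverse form: demand p = 158.4 − 0.8q, supply p = 47.25 + 0.25q.
Competitive equilibrium: 158.4 − 0.8q = 47.25 + 0.25q → q* = 105.85714, p* = 73.71429.
At the ceiling p = 56, quantity supplied = (56 − 47.25)/0.25 = 35.
Willingness to pay at q' = 35: 158.4 − 0.8·35 = 130.4.
Δq = 105.85714 − 35 = 70.85714; wedge = 130.4 − 56 = 74.4.
DWL = ½ × 70.85714 × 74.4 = 2635.89.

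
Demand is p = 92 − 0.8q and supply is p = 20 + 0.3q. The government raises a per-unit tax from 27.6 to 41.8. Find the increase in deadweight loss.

447.95

Competitive equilibrium: 92 − 0.8q = 20 + 0.3q → q* = 65.4545, p* = 39.6364.
For a per-unit tax t: Δq = t/1.1, so DWL = ½·t·(t/1.1) = t²/2.2.
At t = 27.6: DWL = 346.255. At t = 41.8: DWL = 794.2.
Increase = 794.2 − 346.255 = 447.95.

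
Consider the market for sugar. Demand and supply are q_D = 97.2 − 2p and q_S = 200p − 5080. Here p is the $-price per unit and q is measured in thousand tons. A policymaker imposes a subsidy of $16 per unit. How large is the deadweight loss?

$253.47 thousand

In inverse form: demand p = 48.6 − 0.5q, supply p = 25.4 + 0.005q.
Competitive equilibrium: 48.6 − 0.5q = 25.4 + 0.005q → q* = 45.9406, p* = 25.6297.
The subsidy lowers effective supply by 16: p = 9.4 + 0.005q.
New quantity: 48.6 − 0.5q = 9.4 + 0.005q → q' = 77.6238.
Overproduction Δq = 77.6238 − 45.9406 = 31.6832; wedge = subsidy = 16.
DWL = ½ × 31.6832 × 16 = $253.47 thousand.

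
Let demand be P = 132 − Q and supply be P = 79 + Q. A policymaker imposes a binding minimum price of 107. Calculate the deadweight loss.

2.25

Competitive equilibrium: 132 − Q = 79 + Q → Q* = 26.5, P* = 105.5.
At the floor P = 107, quantity demanded = (132 − 107)/1 = 25.
Sellers' marginal cost at Q' = 25: 79 + 1·25 = 104.
ΔQ = 26.5 − 25 = 1.5; wedge = 107 − 104 = 3.
The triangle = ½ × 1.5 × 3 = 2.25.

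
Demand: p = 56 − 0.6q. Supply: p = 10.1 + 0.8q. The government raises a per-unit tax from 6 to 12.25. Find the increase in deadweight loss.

Competitive equilibrium: 56 − 0.6q = 10.1 + 0.8q → q* = 32.7857, p* = 36.3286.
For a per-unit tax t: Δq = t/1.4, so DWL = ½·t·(t/1.4) = t²/2.8.
At t = 6: DWL = 12.857. At t = 12.25: DWL = 53.594.
Increase = 53.594 − 12.857 = 40.74.

40.74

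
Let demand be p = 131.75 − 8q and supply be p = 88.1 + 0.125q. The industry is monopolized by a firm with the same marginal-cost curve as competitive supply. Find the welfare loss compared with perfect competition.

28.86

Competitive equilibrium: 131.75 − 8q = 88.1 + 0.125q → q* = 5.3723, p* = 88.7715.
Marginal revenue: MR = 131.75 − 16q. Set MR = MC: 131.75 − 16q = 88.1 + 0.125q → q_m = 2.707.
Price p_m = 131.75 − 8·2.707 = 110.094; MC(q_m) = 88.1 + 0.125·2.707 = 88.4384.
Competitive q* = 5.3723, so Δq = 2.6653; wedge = 110.094 − 88.4384 = 21.6556.
Welfare loss = ½ × 2.6653 × 21.6556 = 28.86.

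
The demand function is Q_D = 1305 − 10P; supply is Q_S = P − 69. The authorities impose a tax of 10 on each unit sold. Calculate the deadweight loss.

45.45

In inverse form: demand P = 130.5 − 0.1Q, supply P = 69 + Q.
Competitive equilibrium: 130.5 − 0.1Q = 69 + Q → Q* = 55.9091, P* = 124.9091.
With the tax, the buyer price exceeds the seller price by 10: (130.5 − 0.1Q) − (69 + Q) = 10 → Q' = 46.8182.
ΔQ = 55.9091 − 46.8182 = 9.0909; the wedge equals the tax, 10.
The triangle = ½ × 9.0909 × 10 = 45.45.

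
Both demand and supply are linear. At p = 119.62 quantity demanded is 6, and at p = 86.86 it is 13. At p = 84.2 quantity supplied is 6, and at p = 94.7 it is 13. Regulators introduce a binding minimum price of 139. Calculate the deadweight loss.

301.17

Demand slope = (86.86 − 119.62)/(13 − 6) = −4.68, so p = 147.7 − 4.68q.
Supply slope = (94.7 − 84.2)/(13 − 6) = 1.5, so p = 75.2 + 1.5q.
Competitive equilibrium: 147.7 − 4.68q = 75.2 + 1.5q → q* = 11.73139, p* = 92.79709.
At the floor p = 139, quantity demanded = (147.7 − 139)/4.68 = 1.85897.
Sellers' marginal cost at q' = 1.85897: 75.2 + 1.5·1.85897 = 77.98846.
Δq = 11.73139 − 1.85897 = 9.87242; wedge = 139 − 77.98846 = 61.01154.
DWL = ½ × 9.87242 × 61.01154 = 301.17.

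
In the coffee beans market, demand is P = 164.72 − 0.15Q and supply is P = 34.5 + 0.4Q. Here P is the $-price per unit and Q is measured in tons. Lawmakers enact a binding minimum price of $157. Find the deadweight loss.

Competitive equilibrium: 164.72 − 0.15Q = 34.5 + 0.4Q → Q* = 236.76364, P* = 129.20545.
At the floor P = 157, quantity demanded = (164.72 − 157)/0.15 = 51.46667.
Sellers' marginal cost at Q' = 51.46667: 34.5 + 0.4·51.46667 = 55.08667.
ΔQ = 236.76364 − 51.46667 = 185.29697; wedge = 157 − 55.08667 = 101.91333.
DWL = ½ × 185.29697 × 101.91333 = $9442.12.

$9442.12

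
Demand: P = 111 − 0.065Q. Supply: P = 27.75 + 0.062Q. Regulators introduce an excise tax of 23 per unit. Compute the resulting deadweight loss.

Competitive equilibrium: 111 − 0.065Q = 27.75 + 0.062Q → Q* = 655.5118, P* = 68.3917.
With the tax, the buyer price exceeds the seller price by 23: (111 − 0.065Q) − (27.75 + 0.062Q) = 23 → Q' = 474.4094.
ΔQ = 655.5118 − 474.4094 = 181.1024; the wedge equals the tax, 23.
Welfare loss = ½ × 181.1024 × 23 = 2082.68.

2082.68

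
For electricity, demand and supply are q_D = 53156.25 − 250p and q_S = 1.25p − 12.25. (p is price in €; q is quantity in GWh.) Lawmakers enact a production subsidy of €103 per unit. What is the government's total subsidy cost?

In inverse form: demand p = 212.625 − 0.004q, supply p = 9.8 + 0.8q.
Competitive equilibrium: 212.625 − 0.004q = 9.8 + 0.8q → q* = 252.2699, p* = 211.61592.
The subsidy lowers effective supply by 103: p = 0.8q − 93.2.
New quantity: 212.625 − 0.004q = 0.8q − 93.2 → q' = 380.37935.
Total subsidy cost = 103 × 380.37935 = €39179.07.

€39179.07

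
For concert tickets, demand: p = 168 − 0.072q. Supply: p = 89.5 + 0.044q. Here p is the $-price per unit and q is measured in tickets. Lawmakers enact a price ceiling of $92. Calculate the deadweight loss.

$22288.44

Competitive equilibrium: 168 − 0.072q = 89.5 + 0.044q → q* = 676.7241, p* = 119.2759.
At the ceiling p = 92, quantity supplied = (92 − 89.5)/0.044 = 56.8182.
Willingness to pay at q' = 56.8182: 168 − 0.072·56.8182 = 163.9091.
Δq = 676.7241 − 56.8182 = 619.9059; wedge = 163.9091 − 92 = 71.9091.
DWL = ½ × 619.9059 × 71.9091 = $22288.44.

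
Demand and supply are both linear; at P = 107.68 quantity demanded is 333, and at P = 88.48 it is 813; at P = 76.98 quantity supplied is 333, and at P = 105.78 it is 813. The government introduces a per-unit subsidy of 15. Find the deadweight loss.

Demand slope = (88.48 − 107.68)/(813 − 333) = −0.04, so P = 121 − 0.04Q.
Supply slope = (105.78 − 76.98)/(813 − 333) = 0.06, so P = 57 + 0.06Q.
Competitive equilibrium: 121 − 0.04Q = 57 + 0.06Q → Q* = 640, P* = 95.4.
The subsidy lowers effective supply by 15: P = 42 + 0.06Q.
New quantity: 121 − 0.04Q = 42 + 0.06Q → Q' = 790.
Overproduction ΔQ = 790 − 640 = 150; wedge = subsidy = 15.
Deadweight loss = ½ × 150 × 15 = 1125.

1125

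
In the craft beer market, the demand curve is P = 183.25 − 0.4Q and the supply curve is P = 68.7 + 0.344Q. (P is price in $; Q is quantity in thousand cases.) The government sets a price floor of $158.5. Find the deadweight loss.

Competitive equilibrium: 183.25 − 0.4Q = 68.7 + 0.344Q → Q* = 153.9651, P* = 121.664.
At the floor P = 158.5, quantity demanded = (183.25 − 158.5)/0.4 = 61.875.
Sellers' marginal cost at Q' = 61.875: 68.7 + 0.344·61.875 = 89.985.
ΔQ = 153.9651 − 61.875 = 92.0901; wedge = 158.5 − 89.985 = 68.515.
Deadweight loss = ½ × 92.0901 × 68.515 = $3154.78 thousand.

$3154.78 thousand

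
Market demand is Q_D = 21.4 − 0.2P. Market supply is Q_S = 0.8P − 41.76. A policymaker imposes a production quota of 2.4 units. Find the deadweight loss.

In inverse form: demand P = 107 − 5Q, supply P = 52.2 + 1.25Q.
Competitive equilibrium: 107 − 5Q = 52.2 + 1.25Q → Q* = 8.768, P* = 63.16.
At Q = 2.4: demand price = 107 − 5·2.4 = 95; supply price = 52.2 + 1.25·2.4 = 55.2.
ΔQ = 8.768 − 2.4 = 6.368; wedge = 95 − 55.2 = 39.8.
DWL = ½ × 6.368 × 39.8 = 126.72.

126.72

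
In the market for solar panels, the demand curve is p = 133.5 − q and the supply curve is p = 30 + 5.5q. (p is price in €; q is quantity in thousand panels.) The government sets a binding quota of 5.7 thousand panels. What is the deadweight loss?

Competitive equilibrium: 133.5 − q = 30 + 5.5q → q* = 15.9231, p* = 117.5769.
At q = 5.7: demand price = 133.5 − 1·5.7 = 127.8; supply price = 30 + 5.5·5.7 = 61.35.
Δq = 15.9231 − 5.7 = 10.2231; wedge = 127.8 − 61.35 = 66.45.
DWL = ½ × 10.2231 × 66.45 = €339.66 thousand.

€339.66 thousand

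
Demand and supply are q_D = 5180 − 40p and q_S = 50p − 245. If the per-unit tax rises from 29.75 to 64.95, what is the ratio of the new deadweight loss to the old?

4.766

In inverse form: demand p = 129.5 − 0.025q, supply p = 4.9 + 0.02q.
Competitive equilibrium: 129.5 − 0.025q = 4.9 + 0.02q → q* = 2768.8889, p* = 60.2778.
For a per-unit tax t: Δq = t/0.045, so DWL = ½·t·(t/0.045) = t²/0.09.
At t = 29.75: DWL = 9834.028. At t = 64.95: DWL = 46872.25.
Ratio = (64.95/29.75)² = 4.766.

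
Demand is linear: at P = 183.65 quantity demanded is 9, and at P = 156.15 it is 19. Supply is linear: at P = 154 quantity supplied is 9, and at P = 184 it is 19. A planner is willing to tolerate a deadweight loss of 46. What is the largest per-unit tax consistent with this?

23

Demand slope = (156.15 − 183.65)/(19 − 9) = −2.75, so P = 208.4 − 2.75Q.
Supply slope = (184 − 154)/(19 − 9) = 3, so P = 127 + 3Q.
Competitive equilibrium: 208.4 − 2.75Q = 127 + 3Q → Q* = 14.1565, P* = 169.4696.
A tax t gives ΔQ = t/5.75 and wedge t, so DWL = t²/11.5.
t²/11.5 = 46 → t² = 529 → t = 23.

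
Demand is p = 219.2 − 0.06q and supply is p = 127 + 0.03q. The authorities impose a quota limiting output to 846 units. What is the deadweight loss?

1432.91

Competitive equilibrium: 219.2 − 0.06q = 127 + 0.03q → q* = 1024.4444, p* = 157.7333.
At q = 846: demand price = 219.2 − 0.06·846 = 168.44; supply price = 127 + 0.03·846 = 152.38.
Δq = 1024.4444 − 846 = 178.4444; wedge = 168.44 − 152.38 = 16.06.
The triangle = ½ × 178.4444 × 16.06 = 1432.91.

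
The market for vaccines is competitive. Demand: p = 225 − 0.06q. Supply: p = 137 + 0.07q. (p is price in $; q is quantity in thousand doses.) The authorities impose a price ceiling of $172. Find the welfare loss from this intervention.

$2034.62 thousand

Competitive equilibrium: 225 − 0.06q = 137 + 0.07q → q* = 676.9231, p* = 184.3846.
At the ceiling p = 172, quantity supplied = (172 − 137)/0.07 = 500.
Willingness to pay at q' = 500: 225 − 0.06·500 = 195.
Δq = 676.9231 − 500 = 176.9231; wedge = 195 − 172 = 23.
Welfare loss = ½ × 176.9231 × 23 = $2034.62 thousand.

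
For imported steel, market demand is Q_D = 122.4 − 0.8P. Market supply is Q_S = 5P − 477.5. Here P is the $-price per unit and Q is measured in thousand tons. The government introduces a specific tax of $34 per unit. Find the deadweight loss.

In inverse form: demand P = 153 − 1.25Q, supply P = 95.5 + 0.2Q.
Competitive equilibrium: 153 − 1.25Q = 95.5 + 0.2Q → Q* = 39.6552, P* = 103.431.
With the tax, the buyer price exceeds the seller price by 34: (153 − 1.25Q) − (95.5 + 0.2Q) = 34 → Q' = 16.2069.
ΔQ = 39.6552 − 16.2069 = 23.4483; the wedge equals the tax, 34.
DWL = ½ × 23.4483 × 34 = $398.62 thousand.

$398.62 thousand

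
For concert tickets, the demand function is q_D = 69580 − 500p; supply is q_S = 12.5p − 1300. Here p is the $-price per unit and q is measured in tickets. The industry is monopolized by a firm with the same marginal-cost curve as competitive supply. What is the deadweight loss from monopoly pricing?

In inverse form: demand p = 139.16 − 0.002q, supply p = 104 + 0.08q.
Competitive equilibrium: 139.16 − 0.002q = 104 + 0.08q → q* = 428.7805, p* = 138.3024.
Marginal revenue: MR = 139.16 − 0.004q. Set MR = MC: 139.16 − 0.004q = 104 + 0.08q → q_m = 418.5714.
Price p_m = 139.16 − 0.002·418.5714 = 138.3229; MC(q_m) = 104 + 0.08·418.5714 = 137.4857.
Competitive q* = 428.7805, so Δq = 10.2091; wedge = 138.3229 − 137.4857 = 0.8372.
Welfare loss = ½ × 10.2091 × 0.8372 = $4.27.

$4.27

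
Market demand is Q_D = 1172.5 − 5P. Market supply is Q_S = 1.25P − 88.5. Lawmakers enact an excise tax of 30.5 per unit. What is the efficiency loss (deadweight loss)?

465.125

In inverse form: demand P = 234.5 − 0.2Q, supply P = 70.8 + 0.8Q.
Competitive equilibrium: 234.5 − 0.2Q = 70.8 + 0.8Q → Q* = 163.7, P* = 201.76.
With the tax, the buyer price exceeds the seller price by 30.5: (234.5 − 0.2Q) − (70.8 + 0.8Q) = 30.5 → Q' = 133.2.
ΔQ = 163.7 − 133.2 = 30.5; the wedge equals the tax, 30.5.
The triangle = ½ × 30.5 × 30.5 = 465.125.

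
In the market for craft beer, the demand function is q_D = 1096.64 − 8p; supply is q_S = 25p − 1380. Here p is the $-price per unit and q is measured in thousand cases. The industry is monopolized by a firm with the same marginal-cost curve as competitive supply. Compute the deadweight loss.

In inverse form: demand p = 137.08 − 0.125q, supply p = 55.2 + 0.04q.
Competitive equilibrium: 137.08 − 0.125q = 55.2 + 0.04q → q* = 496.24242, p* = 75.0497.
Marginal revenue: MR = 137.08 − 0.25q. Set MR = MC: 137.08 − 0.25q = 55.2 + 0.04q → q_m = 282.34483.
Price p_m = 137.08 − 0.125·282.34483 = 101.7869; MC(q_m) = 55.2 + 0.04·282.34483 = 66.49379.
Competitive q* = 496.24242, so Δq = 213.89759; wedge = 101.7869 − 66.49379 = 35.29311.
Deadweight loss = ½ × 213.89759 × 35.29311 = $3774.56 thousand.

$3774.56 thousand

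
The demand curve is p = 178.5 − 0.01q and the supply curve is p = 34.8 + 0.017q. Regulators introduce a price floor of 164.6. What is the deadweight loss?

Competitive equilibrium: 178.5 − 0.01q = 34.8 + 0.017q → q* = 5322.2222, p* = 125.2778.
At the floor p = 164.6, quantity demanded = (178.5 − 164.6)/0.01 = 1390.
Sellers' marginal cost at q' = 1390: 34.8 + 0.017·1390 = 58.43.
Δq = 5322.2222 − 1390 = 3932.2222; wedge = 164.6 − 58.43 = 106.17.
Deadweight loss = ½ × 3932.2222 × 106.17 = 208742.02.

208742.02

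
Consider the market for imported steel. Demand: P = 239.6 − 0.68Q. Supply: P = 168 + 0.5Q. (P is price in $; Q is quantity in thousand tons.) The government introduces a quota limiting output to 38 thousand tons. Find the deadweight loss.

$303.43 thousand

Competitive equilibrium: 239.6 − 0.68Q = 168 + 0.5Q → Q* = 60.678, P* = 198.339.
At Q = 38: demand price = 239.6 − 0.68·38 = 213.76; supply price = 168 + 0.5·38 = 187.
ΔQ = 60.678 − 38 = 22.678; wedge = 213.76 − 187 = 26.76.
Welfare loss = ½ × 22.678 × 26.76 = $303.43 thousand.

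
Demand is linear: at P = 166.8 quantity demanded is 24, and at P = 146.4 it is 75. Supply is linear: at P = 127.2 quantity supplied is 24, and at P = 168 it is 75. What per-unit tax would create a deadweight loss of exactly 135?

Demand slope = (146.4 − 166.8)/(75 − 24) = −0.4, so P = 176.4 − 0.4Q.
Supply slope = (168 − 127.2)/(75 − 24) = 0.8, so P = 108 + 0.8Q.
Competitive equilibrium: 176.4 − 0.4Q = 108 + 0.8Q → Q* = 57, P* = 153.6.
A tax t gives ΔQ = t/1.2 and wedge t, so DWL = t²/2.4.
t²/2.4 = 135 → t² = 324 → t = 18.

18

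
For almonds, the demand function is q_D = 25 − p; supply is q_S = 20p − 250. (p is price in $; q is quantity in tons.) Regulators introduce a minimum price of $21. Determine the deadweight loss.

$32.80

In inverse form: demand p = 25 − q, supply p = 12.5 + 0.05q.
Competitive equilibrium: 25 − q = 12.5 + 0.05q → q* = 11.9048, p* = 13.0952.
At the floor p = 21, quantity demanded = (25 − 21)/1 = 4.
Sellers' marginal cost at q' = 4: 12.5 + 0.05·4 = 12.7.
Δq = 11.9048 − 4 = 7.9048; wedge = 21 − 12.7 = 8.3.
The triangle = ½ × 7.9048 × 8.3 = $32.80.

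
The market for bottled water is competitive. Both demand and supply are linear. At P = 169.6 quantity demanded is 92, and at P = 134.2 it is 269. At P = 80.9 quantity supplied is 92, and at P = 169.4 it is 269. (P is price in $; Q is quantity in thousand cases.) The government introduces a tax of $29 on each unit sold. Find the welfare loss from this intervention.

$600.71 thousand

Demand slope = (134.2 − 169.6)/(269 − 92) = −0.2, so P = 188 − 0.2Q.
Supply slope = (169.4 − 80.9)/(269 − 92) = 0.5, so P = 34.9 + 0.5Q.
Competitive equilibrium: 188 − 0.2Q = 34.9 + 0.5Q → Q* = 218.7143, P* = 144.2571.
With the tax, the buyer price exceeds the seller price by 29: (188 − 0.2Q) − (34.9 + 0.5Q) = 29 → Q' = 177.2857.
ΔQ = 218.7143 − 177.2857 = 41.4286; the wedge equals the tax, 29.
Welfare loss = ½ × 41.4286 × 29 = $600.71 thousand.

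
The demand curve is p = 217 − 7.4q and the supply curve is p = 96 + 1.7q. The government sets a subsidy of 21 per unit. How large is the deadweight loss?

Competitive equilibrium: 217 − 7.4q = 96 + 1.7q → q* = 13.2967, p* = 118.6044.
The subsidy lowers effective supply by 21: p = 75 + 1.7q.
New quantity: 217 − 7.4q = 75 + 1.7q → q' = 15.6044.
Overproduction Δq = 15.6044 − 13.2967 = 2.3077; wedge = subsidy = 21.
Deadweight loss = ½ × 2.3077 × 21 = 24.23.

24.23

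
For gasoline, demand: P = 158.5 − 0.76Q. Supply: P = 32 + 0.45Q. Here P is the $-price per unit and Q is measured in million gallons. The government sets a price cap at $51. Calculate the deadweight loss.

$2349.93 million

Competitive equilibrium: 158.5 − 0.76Q = 32 + 0.45Q → Q* = 104.5455, P* = 79.0455.
At the ceiling P = 51, quantity supplied = (51 − 32)/0.45 = 42.2222.
Willingness to pay at Q' = 42.2222: 158.5 − 0.76·42.2222 = 126.4111.
ΔQ = 104.5455 − 42.2222 = 62.3233; wedge = 126.4111 − 51 = 75.4111.
Welfare loss = ½ × 62.3233 × 75.4111 = $2349.93 million.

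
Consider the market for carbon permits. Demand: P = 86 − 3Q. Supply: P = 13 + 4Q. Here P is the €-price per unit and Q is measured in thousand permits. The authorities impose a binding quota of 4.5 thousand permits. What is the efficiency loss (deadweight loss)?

€123.02 thousand

Competitive equilibrium: 86 − 3Q = 13 + 4Q → Q* = 10.4286, P* = 54.7143.
At Q = 4.5: demand price = 86 − 3·4.5 = 72.5; supply price = 13 + 4·4.5 = 31.
ΔQ = 10.4286 − 4.5 = 5.9286; wedge = 72.5 − 31 = 41.5.
DWL = ½ × 5.9286 × 41.5 = €123.02 thousand.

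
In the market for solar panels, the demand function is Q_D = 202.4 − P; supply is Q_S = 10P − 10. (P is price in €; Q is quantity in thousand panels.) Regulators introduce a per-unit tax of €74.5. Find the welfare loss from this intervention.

€2522.84 thousand

In inverse form: demand P = 202.4 − Q, supply P = 1 + 0.1Q.
Competitive equilibrium: 202.4 − Q = 1 + 0.1Q → Q* = 183.0909, P* = 19.3091.
With the tax, the buyer price exceeds the seller price by 74.5: (202.4 − Q) − (1 + 0.1Q) = 74.5 → Q' = 115.3636.
ΔQ = 183.0909 − 115.3636 = 67.7273; the wedge equals the tax, 74.5.
DWL = ½ × 67.7273 × 74.5 = €2522.84 thousand.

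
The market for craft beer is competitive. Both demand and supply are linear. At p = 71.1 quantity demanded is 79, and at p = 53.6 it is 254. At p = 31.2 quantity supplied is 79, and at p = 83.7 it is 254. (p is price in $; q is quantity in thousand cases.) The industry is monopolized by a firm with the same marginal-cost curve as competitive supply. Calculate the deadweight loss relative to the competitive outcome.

Demand slope = (53.6 − 71.1)/(254 − 79) = −0.1, so p = 79 − 0.1q.
Supply slope = (83.7 − 31.2)/(254 − 79) = 0.3, so p = 7.5 + 0.3q.
Competitive equilibrium: 79 − 0.1q = 7.5 + 0.3q → q* = 178.75, p* = 61.125.
Marginal revenue: MR = 79 − 0.2q. Set MR = MC: 79 − 0.2q = 7.5 + 0.3q → q_m = 143.
Price p_m = 79 − 0.1·143 = 64.7; MC(q_m) = 7.5 + 0.3·143 = 50.4.
Competitive q* = 178.75, so Δq = 35.75; wedge = 64.7 − 50.4 = 14.3.
DWL = ½ × 35.75 × 14.3 = $255.61 thousand.

$255.61 thousand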